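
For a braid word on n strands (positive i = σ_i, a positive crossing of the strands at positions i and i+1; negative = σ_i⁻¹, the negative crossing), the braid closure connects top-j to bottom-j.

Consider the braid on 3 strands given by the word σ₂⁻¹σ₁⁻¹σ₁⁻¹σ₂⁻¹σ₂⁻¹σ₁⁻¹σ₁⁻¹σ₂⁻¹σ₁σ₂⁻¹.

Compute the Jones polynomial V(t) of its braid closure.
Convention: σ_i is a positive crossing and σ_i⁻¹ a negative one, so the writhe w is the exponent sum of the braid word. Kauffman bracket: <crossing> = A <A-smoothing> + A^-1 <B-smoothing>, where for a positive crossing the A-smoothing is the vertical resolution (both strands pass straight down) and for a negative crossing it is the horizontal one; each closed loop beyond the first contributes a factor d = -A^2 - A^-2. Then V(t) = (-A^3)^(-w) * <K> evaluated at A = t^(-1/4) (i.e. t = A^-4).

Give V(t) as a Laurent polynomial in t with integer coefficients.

t^-3 + t^-6 - t^-7 + t^-8 - t^-9 + t^-10 - t^-11

Derivation:
Braid: s2^-1 s1^-1 s1^-1 s2^-1 s2^-1 s1^-1 s1^-1 s2^-1 s1 s2^-1 on 3 strands, 10 crossings.
Writhe w = (#positive) - (#negative) = 1 - 9 = -8.
Enumerate smoothing states for the bracket polynomial. There are 2^10 = 1024 states.
Smooth each crossing (0=||, 1=⌣⌢); contribution A^(Σ sign_k(1-2s_k)) * d^(L-1).
Tabulate the states by total A-exponent and number of loops L (A-exp: L × count):
  A^10: L=6 ×1
  A^8: L=5 ×10
  A^6: L=4 ×41, L=6 ×4
  A^4: L=3 ×86, L=5 ×34
  A^2: L=2 ×92, L=4 ×114, L=6 ×4
  A^0: L=1 ×40, L=3 ×185, L=5 ×27
  A^-2: L=2 ×142, L=4 ×67, L=6 ×1
  A^-4: L=1 ×40, L=3 ×76, L=5 ×4
  A^-6: L=2 ×39, L=4 ×6
  A^-8: L=1 ×5, L=3 ×5
  A^-10: L=2 ×1
Each group contributes A^e * Σ count * d^(L-1):
Powers of d = -A^2 - A^-2: d^2 = A^4 + 2 + A^-4; d^3 = -A^6 - 3*A^2 - 3*A^-2 - A^-6; d^4 = A^8 + 4*A^4 + 6 + 4*A^-4 + A^-8; d^5 = -A^10 - 5*A^6 - 10*A^2 - 10*A^-2 - 5*A^-6 - A^-10.
  A^10 * (d^5) = -A^20 - 5*A^16 - 10*A^12 - 10*A^8 - 5*A^4 - 1
  A^8 * (10*d^4) = 10*A^16 + 40*A^12 + 60*A^8 + 40*A^4 + 10
  A^6 * (41*d^3 + 4*d^5) = -4*A^16 - 61*A^12 - 163*A^8 - 163*A^4 - 61 - 4*A^-4
  A^4 * (86*d^2 + 34*d^4) = 34*A^12 + 222*A^8 + 376*A^4 + 222 + 34*A^-4
  A^2 * (92*d + 114*d^3 + 4*d^5) = -4*A^12 - 134*A^8 - 474*A^4 - 474 - 134*A^-4 - 4*A^-8
  A^0 * (40 + 185*d^2 + 27*d^4) = 27*A^8 + 293*A^4 + 572 + 293*A^-4 + 27*A^-8
  A^-2 * (142*d + 67*d^3 + d^5) = -A^8 - 72*A^4 - 353 - 353*A^-4 - 72*A^-8 - A^-12
  A^-4 * (40 + 76*d^2 + 4*d^4) = 4*A^4 + 92 + 216*A^-4 + 92*A^-8 + 4*A^-12
  A^-6 * (39*d + 6*d^3) = -6 - 57*A^-4 - 57*A^-8 - 6*A^-12
  A^-8 * (5 + 5*d^2) = 5*A^-4 + 15*A^-8 + 5*A^-12
  A^-10 * (d) = -A^-8 - A^-12
Summing the groups: <K> = -A^20 + A^16 - A^12 + A^8 - A^4 + 1 + A^-12
Normalise by the writhe: (-A^3)^(-w) = (-A^3)^(8) = A^24, so f(A) = A^24 * <K> = -A^44 + A^40 - A^36 + A^32 - A^28 + A^24 + A^12.
Substitute A = t^(-1/4), i.e. A^e → t^(-e/4): V(t) = t^-3 + t^-6 - t^-7 + t^-8 - t^-9 + t^-10 - t^-11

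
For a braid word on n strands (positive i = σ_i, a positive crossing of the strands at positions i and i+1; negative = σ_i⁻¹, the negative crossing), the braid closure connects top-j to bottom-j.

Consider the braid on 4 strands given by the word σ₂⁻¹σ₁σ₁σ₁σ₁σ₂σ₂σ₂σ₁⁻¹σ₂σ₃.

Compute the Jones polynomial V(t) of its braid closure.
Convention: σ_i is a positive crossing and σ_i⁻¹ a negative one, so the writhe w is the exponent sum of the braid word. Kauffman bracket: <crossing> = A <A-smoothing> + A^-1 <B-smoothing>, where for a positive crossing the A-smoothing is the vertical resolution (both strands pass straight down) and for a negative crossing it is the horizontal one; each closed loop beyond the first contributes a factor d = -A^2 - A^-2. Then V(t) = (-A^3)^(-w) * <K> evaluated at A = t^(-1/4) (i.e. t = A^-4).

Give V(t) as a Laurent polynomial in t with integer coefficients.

t^8 - 2*t^7 + t^6 - 2*t^5 + 2*t^4 + t^2

Derivation:
The presented braid s2^-1 s1 s1 s1 s1 s2 s2 s2 s1^-1 s2 s3 on 4 strands reduces by inverse Markov moves (closure unchanged at each step):
  Destabilize: the word has the form β·s3 where s3 occurs only as the final letter (β ∈ B_3); drop it and the last strand → 3 strands.
  Deconjugate: the word is γ·β·γ⁻¹ with γ = s2^-1 s1 (prefix) and γ⁻¹ = s1^-1 s2 (suffix); strip both.
Reduced to β = s1 s1 s1 s2 s2 s2 on 3 strands, 6 crossings.
Compute on β:
Braid: s1 s1 s1 s2 s2 s2 on 3 strands, 6 crossings.
Writhe w = (#positive) - (#negative) = 6 - 0 = 6.
Computing the Kauffman bracket via state sum. There are 2^6 = 64 states.
Smooth each crossing (0=||, 1=⌣⌢); contribution A^(Σ sign_k(1-2s_k)) * d^(L-1).
Tabulate the states by total A-exponent and number of loops L (A-exp: L × count):
  A^6: L=3 ×1
  A^4: L=2 ×6
  A^2: L=1 ×9, L=3 ×6
  A^0: L=2 ×18, L=4 ×2
  A^-2: L=3 ×15
  A^-4: L=4 ×6
  A^-6: L=5 ×1
Each group contributes A^e * Σ count * d^(L-1):
Powers of d = -A^2 - A^-2: d^2 = A^4 + 2 + A^-4; d^3 = -A^6 - 3*A^2 - 3*A^-2 - A^-6; d^4 = A^8 + 4*A^4 + 6 + 4*A^-4 + A^-8.
  A^6 * (d^2) = A^10 + 2*A^6 + A^2
  A^4 * (6*d) = -6*A^6 - 6*A^2
  A^2 * (9 + 6*d^2) = 6*A^6 + 21*A^2 + 6*A^-2
  A^0 * (18*d + 2*d^3) = -2*A^6 - 24*A^2 - 24*A^-2 - 2*A^-6
  A^-2 * (15*d^2) = 15*A^2 + 30*A^-2 + 15*A^-6
  A^-4 * (6*d^3) = -6*A^2 - 18*A^-2 - 18*A^-6 - 6*A^-10
  A^-6 * (d^4) = A^2 + 4*A^-2 + 6*A^-6 + 4*A^-10 + A^-14
Summing the groups: <K> = A^10 + 2*A^2 - 2*A^-2 + A^-6 - 2*A^-10 + A^-14
Normalise by the writhe: (-A^3)^(-w) = (-A^3)^(-6) = A^-18, so f(A) = A^-18 * <K> = A^-8 + 2*A^-16 - 2*A^-20 + A^-24 - 2*A^-28 + A^-32.
Substitute A = t^(-1/4), i.e. A^e → t^(-e/4): V(t) = t^8 - 2*t^7 + t^6 - 2*t^5 + 2*t^4 + t^2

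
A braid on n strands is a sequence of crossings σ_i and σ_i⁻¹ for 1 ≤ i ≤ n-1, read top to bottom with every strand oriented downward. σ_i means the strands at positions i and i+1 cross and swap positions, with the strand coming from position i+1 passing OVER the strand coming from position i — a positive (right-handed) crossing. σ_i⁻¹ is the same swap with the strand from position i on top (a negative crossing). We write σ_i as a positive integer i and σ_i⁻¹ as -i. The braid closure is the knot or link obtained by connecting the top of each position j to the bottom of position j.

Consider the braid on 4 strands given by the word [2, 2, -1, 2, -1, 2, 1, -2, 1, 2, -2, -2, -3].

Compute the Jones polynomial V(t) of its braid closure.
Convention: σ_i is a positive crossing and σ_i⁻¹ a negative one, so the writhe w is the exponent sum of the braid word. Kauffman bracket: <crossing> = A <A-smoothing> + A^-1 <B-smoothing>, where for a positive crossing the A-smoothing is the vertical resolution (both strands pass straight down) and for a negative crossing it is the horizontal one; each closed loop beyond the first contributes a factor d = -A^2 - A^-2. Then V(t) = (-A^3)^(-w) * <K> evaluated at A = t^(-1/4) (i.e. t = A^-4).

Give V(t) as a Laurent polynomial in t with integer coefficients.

The presented braid s2 s2 s1^-1 s2 s1^-1 s2 s1 s2^-1 s1 s2 s2^-1 s2^-1 s3^-1 on 4 strands reduces by inverse Markov moves (closure unchanged at each step):
  Destabilize: the word has the form β·s3^-1 where s3^-1 occurs only as the final letter (β ∈ B_3); drop it and the last strand → 3 strands.
  Deconjugate: the word is γ·β·γ⁻¹ with γ = s2 s2 (prefix) and γ⁻¹ = s2^-1 s2^-1 (suffix); strip both.
Reduced to β = s1^-1 s2 s1^-1 s2 s1 s2^-1 s1 s2 on 3 strands, 8 crossings.
Compute on β:
Braid: s1^-1 s2 s1^-1 s2 s1 s2^-1 s1 s2 on 3 strands, 8 crossings.
Writhe w = (#positive) - (#negative) = 5 - 3 = 2.
Enumerate smoothing states for the bracket polynomial. There are 2^8 = 256 states.
For each crossing: s=0 is the vertical smoothing, s=1 horizontal. Crossing k contributes A^(sign_k * (1 - 2*s_k)); loop factor d = -A^2 - A^-2.
Tabulate the states by total A-exponent and number of loops L (A-exp: L × count):
  A^8: L=2 ×1
  A^6: L=1 ×3, L=3 ×5
  A^4: L=2 ×22, L=4 ×6
  A^2: L=1 ×18, L=3 ×37, L=5 ×1
  A^0: L=2 ×58, L=4 ×12
  A^-2: L=1 ×24, L=3 ×31, L=5 ×1
  A^-4: L=2 ×23, L=4 ×5
  A^-6: L=3 ×8
  A^-8: L=4 ×1
Each group contributes A^e * Σ count * d^(L-1):
Powers of d = -A^2 - A^-2: d^2 = A^4 + 2 + A^-4; d^3 = -A^6 - 3*A^2 - 3*A^-2 - A^-6; d^4 = A^8 + 4*A^4 + 6 + 4*A^-4 + A^-8.
  A^8 * (d) = -A^10 - A^6
  A^6 * (3 + 5*d^2) = 5*A^10 + 13*A^6 + 5*A^2
  A^4 * (22*d + 6*d^3) = -6*A^10 - 40*A^6 - 40*A^2 - 6*A^-2
  A^2 * (18 + 37*d^2 + d^4) = A^10 + 41*A^6 + 98*A^2 + 41*A^-2 + A^-6
  A^0 * (58*d + 12*d^3) = -12*A^6 - 94*A^2 - 94*A^-2 - 12*A^-6
  A^-2 * (24 + 31*d^2 + d^4) = A^6 + 35*A^2 + 92*A^-2 + 35*A^-6 + A^-10
  A^-4 * (23*d + 5*d^3) = -5*A^2 - 38*A^-2 - 38*A^-6 - 5*A^-10
  A^-6 * (8*d^2) = 8*A^-2 + 16*A^-6 + 8*A^-10
  A^-8 * (d^3) = -A^-2 - 3*A^-6 - 3*A^-10 - A^-14
Summing the groups: <K> = -A^10 + 2*A^6 - A^2 + 2*A^-2 - A^-6 + A^-10 - A^-14
Normalise by the writhe: (-A^3)^(-w) = (-A^3)^(-2) = A^-6, so f(A) = A^-6 * <K> = -A^4 + 2 - A^-4 + 2*A^-8 - A^-12 + A^-16 - A^-20.
Substitute A = t^(-1/4), i.e. A^e → t^(-e/4): V(t) = -t^5 + t^4 - t^3 + 2*t^2 - t + 2 - t^-1

Answer: -t^5 + t^4 - t^3 + 2*t^2 - t + 2 - t^-1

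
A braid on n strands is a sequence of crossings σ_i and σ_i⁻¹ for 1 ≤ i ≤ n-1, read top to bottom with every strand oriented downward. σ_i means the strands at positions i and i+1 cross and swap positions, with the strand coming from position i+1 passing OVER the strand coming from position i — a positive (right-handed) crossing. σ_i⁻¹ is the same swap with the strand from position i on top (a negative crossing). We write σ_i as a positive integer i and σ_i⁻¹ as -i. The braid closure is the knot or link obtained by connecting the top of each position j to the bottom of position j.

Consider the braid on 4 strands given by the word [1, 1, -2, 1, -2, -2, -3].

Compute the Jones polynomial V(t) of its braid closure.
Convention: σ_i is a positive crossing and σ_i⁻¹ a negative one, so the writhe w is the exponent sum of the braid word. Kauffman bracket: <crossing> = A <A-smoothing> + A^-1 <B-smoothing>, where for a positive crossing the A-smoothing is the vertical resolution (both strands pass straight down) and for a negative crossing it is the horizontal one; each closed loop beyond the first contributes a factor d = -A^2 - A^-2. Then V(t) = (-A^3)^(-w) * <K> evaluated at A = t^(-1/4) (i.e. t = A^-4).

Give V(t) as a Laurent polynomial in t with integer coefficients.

The presented braid s1 s1 s2^-1 s1 s2^-1 s2^-1 s3^-1 on 4 strands reduces by inverse Markov moves (closure unchanged at each step):
  Destabilize: the word has the form β·s3^-1 where s3^-1 occurs only as the final letter (β ∈ B_3); drop it and the last strand → 3 strands.
Reduced to β = s1 s1 s2^-1 s1 s2^-1 s2^-1 on 3 strands, 6 crossings.
Compute on β:
Braid: s1 s1 s2^-1 s1 s2^-1 s2^-1 on 3 strands, 6 crossings.
Writhe w = (#positive) - (#negative) = 3 - 3 = 0.
State-sum expansion of <K>. There are 2^6 = 64 states.
Each crossing splits two ways (0=vertical, 1=horizontal). The state's weight is A^(#A-smoothings - #B-smoothings) * d^(loops - 1).
Tabulate the states by total A-exponent and number of loops L (A-exp: L × count):
  A^6: L=4 ×1
  A^4: L=3 ×6
  A^2: L=2 ×14, L=4 ×1
  A^0: L=1 ×13, L=3 ×7
  A^-2: L=2 ×14, L=4 ×1
  A^-4: L=3 ×6
  A^-6: L=4 ×1
Each group contributes A^e * Σ count * d^(L-1):
Powers of d = -A^2 - A^-2: d^2 = A^4 + 2 + A^-4; d^3 = -A^6 - 3*A^2 - 3*A^-2 - A^-6.
  A^6 * (d^3) = -A^12 - 3*A^8 - 3*A^4 - 1
  A^4 * (6*d^2) = 6*A^8 + 12*A^4 + 6
  A^2 * (14*d + d^3) = -A^8 - 17*A^4 - 17 - A^-4
  A^0 * (13 + 7*d^2) = 7*A^4 + 27 + 7*A^-4
  A^-2 * (14*d + d^3) = -A^4 - 17 - 17*A^-4 - A^-8
  A^-4 * (6*d^2) = 6 + 12*A^-4 + 6*A^-8
  A^-6 * (d^3) = -1 - 3*A^-4 - 3*A^-8 - A^-12
Summing the groups: <K> = -A^12 + 2*A^8 - 2*A^4 + 3 - 2*A^-4 + 2*A^-8 - A^-12
Normalise by the writhe: (-A^3)^(-w) = (-A^3)^(0) = 1, so f(A) = 1 * <K> = -A^12 + 2*A^8 - 2*A^4 + 3 - 2*A^-4 + 2*A^-8 - A^-12.
Substitute A = t^(-1/4), i.e. A^e → t^(-e/4): V(t) = -t^3 + 2*t^2 - 2*t + 3 - 2*t^-1 + 2*t^-2 - t^-3

Answer: -t^3 + 2*t^2 - 2*t + 3 - 2*t^-1 + 2*t^-2 - t^-3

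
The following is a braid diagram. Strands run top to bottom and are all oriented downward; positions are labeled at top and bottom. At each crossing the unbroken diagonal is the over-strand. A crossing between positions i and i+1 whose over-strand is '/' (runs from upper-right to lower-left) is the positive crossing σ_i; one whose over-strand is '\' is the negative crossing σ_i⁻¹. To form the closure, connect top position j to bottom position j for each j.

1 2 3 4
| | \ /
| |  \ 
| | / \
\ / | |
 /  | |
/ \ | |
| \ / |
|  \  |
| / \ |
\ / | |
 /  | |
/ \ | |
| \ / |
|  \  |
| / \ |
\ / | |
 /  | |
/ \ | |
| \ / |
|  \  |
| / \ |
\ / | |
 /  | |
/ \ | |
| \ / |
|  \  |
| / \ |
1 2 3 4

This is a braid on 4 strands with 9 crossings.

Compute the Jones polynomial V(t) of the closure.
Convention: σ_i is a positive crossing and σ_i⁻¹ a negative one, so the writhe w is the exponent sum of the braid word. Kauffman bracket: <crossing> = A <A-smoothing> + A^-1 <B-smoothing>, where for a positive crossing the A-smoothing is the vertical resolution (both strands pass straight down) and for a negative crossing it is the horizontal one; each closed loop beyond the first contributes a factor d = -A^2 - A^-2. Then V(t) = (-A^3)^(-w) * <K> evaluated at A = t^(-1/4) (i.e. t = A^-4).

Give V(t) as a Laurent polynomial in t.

Reading the diagram top to bottom ('/'-over between positions i,i+1 = s_i, '\'-over = s_i^-1): braid word = s3^-1 s1 s2^-1 s1 s2^-1 s1 s2^-1 s1 s2^-1.
Braid: s3^-1 s1 s2^-1 s1 s2^-1 s1 s2^-1 s1 s2^-1 on 4 strands, 9 crossings.
Writhe w = (#positive) - (#negative) = 4 - 5 = -1.
Enumerate smoothing states for the bracket polynomial. There are 2^9 = 512 states.
Smooth each crossing (0=||, 1=⌣⌢); contribution A^(Σ sign_k(1-2s_k)) * d^(L-1).
Tabulate the states by total A-exponent and number of loops L (A-exp: L × count):
  A^9: L=5 ×1
  A^7: L=4 ×8, L=6 ×1
  A^5: L=3 ×28, L=5 ×8
  A^3: L=2 ×52, L=4 ×32
  A^1: L=1 ×45, L=3 ×77, L=5 ×4
  A^-1: L=2 ×97, L=4 ×29
  A^-3: L=3 ×80, L=5 ×4
  A^-5: L=4 ×36
  A^-7: L=5 ×9
  A^-9: L=6 ×1
Each group contributes A^e * Σ count * d^(L-1):
Powers of d = -A^2 - A^-2: d^2 = A^4 + 2 + A^-4; d^3 = -A^6 - 3*A^2 - 3*A^-2 - A^-6; d^4 = A^8 + 4*A^4 + 6 + 4*A^-4 + A^-8; d^5 = -A^10 - 5*A^6 - 10*A^2 - 10*A^-2 - 5*A^-6 - A^-10.
  A^9 * (d^4) = A^17 + 4*A^13 + 6*A^9 + 4*A^5 + A
  A^7 * (8*d^3 + d^5) = -A^17 - 13*A^13 - 34*A^9 - 34*A^5 - 13*A - A^-3
  A^5 * (28*d^2 + 8*d^4) = 8*A^13 + 60*A^9 + 104*A^5 + 60*A + 8*A^-3
  A^3 * (52*d + 32*d^3) = -32*A^9 - 148*A^5 - 148*A - 32*A^-3
  A^1 * (45 + 77*d^2 + 4*d^4) = 4*A^9 + 93*A^5 + 223*A + 93*A^-3 + 4*A^-7
  A^-1 * (97*d + 29*d^3) = -29*A^5 - 184*A - 184*A^-3 - 29*A^-7
  A^-3 * (80*d^2 + 4*d^4) = 4*A^5 + 96*A + 184*A^-3 + 96*A^-7 + 4*A^-11
  A^-5 * (36*d^3) = -36*A - 108*A^-3 - 108*A^-7 - 36*A^-11
  A^-7 * (9*d^4) = 9*A + 36*A^-3 + 54*A^-7 + 36*A^-11 + 9*A^-15
  A^-9 * (d^5) = -A - 5*A^-3 - 10*A^-7 - 10*A^-11 - 5*A^-15 - A^-19
Summing the groups: <K> = -A^13 + 4*A^9 - 6*A^5 + 7*A - 9*A^-3 + 7*A^-7 - 6*A^-11 + 4*A^-15 - A^-19
Normalise by the writhe: (-A^3)^(-w) = (-A^3)^(1) = -A^3, so f(A) = -A^3 * <K> = A^16 - 4*A^12 + 6*A^8 - 7*A^4 + 9 - 7*A^-4 + 6*A^-8 - 4*A^-12 + A^-16.
Substitute A = t^(-1/4), i.e. A^e → t^(-e/4): V(t) = t^4 - 4*t^3 + 6*t^2 - 7*t + 9 - 7*t^-1 + 6*t^-2 - 4*t^-3 + t^-4

Answer: t^4 - 4*t^3 + 6*t^2 - 7*t + 9 - 7*t^-1 + 6*t^-2 - 4*t^-3 + t^-4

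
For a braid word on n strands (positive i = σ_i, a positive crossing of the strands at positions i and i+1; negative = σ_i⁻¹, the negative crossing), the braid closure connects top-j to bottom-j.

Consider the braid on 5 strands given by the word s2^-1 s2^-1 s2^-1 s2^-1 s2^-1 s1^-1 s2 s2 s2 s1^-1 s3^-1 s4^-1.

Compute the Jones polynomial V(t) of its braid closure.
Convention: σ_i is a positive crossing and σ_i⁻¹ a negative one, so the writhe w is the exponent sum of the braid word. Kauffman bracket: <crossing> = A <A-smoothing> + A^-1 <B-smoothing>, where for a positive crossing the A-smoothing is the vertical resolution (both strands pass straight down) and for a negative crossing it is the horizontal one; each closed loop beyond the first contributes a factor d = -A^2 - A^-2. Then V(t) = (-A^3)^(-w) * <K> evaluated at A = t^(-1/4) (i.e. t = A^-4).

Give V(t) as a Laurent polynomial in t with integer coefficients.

-1 + 2*t^-1 - 2*t^-2 + 4*t^-3 - 3*t^-4 + 3*t^-5 - 2*t^-6 + t^-7 - t^-8

Derivation:
The presented braid s2^-1 s2^-1 s2^-1 s2^-1 s2^-1 s1^-1 s2 s2 s2 s1^-1 s3^-1 s4^-1 on 5 strands reduces by inverse Markov moves (closure unchanged at each step):
  Destabilize: the word has the form β·s4^-1 where s4^-1 occurs only as the final letter (β ∈ B_4); drop it and the last strand → 4 strands.
  Destabilize: the word has the form β·s3^-1 where s3^-1 occurs only as the final letter (β ∈ B_3); drop it and the last strand → 3 strands.
Reduced to β = s2^-1 s2^-1 s2^-1 s2^-1 s2^-1 s1^-1 s2 s2 s2 s1^-1 on 3 strands, 10 crossings.
Compute on β:
Braid: s2^-1 s2^-1 s2^-1 s2^-1 s2^-1 s1^-1 s2 s2 s2 s1^-1 on 3 strands, 10 crossings.
Writhe w = (#positive) - (#negative) = 3 - 7 = -4.
Enumerate smoothing states for the bracket polynomial. There are 2^10 = 1024 states.
For each crossing: s=0 is the vertical smoothing, s=1 horizontal. Crossing k contributes A^(sign_k * (1 - 2*s_k)); loop factor d = -A^2 - A^-2.
Tabulate the states by total A-exponent and number of loops L (A-exp: L × count):
  A^10: L=6 ×1
  A^8: L=5 ×10
  A^6: L=4 ×35, L=6 ×10
  A^4: L=3 ×60, L=5 ×50, L=7 ×10
  A^2: L=2 ×55, L=4 ×100, L=6 ×50, L=8 ×5
  A^0: L=1 ×25, L=3 ×101, L=5 ×100, L=7 ×25, L=9 ×1
  A^-2: L=2 ×55, L=4 ×100, L=6 ×50, L=8 ×5
  A^-4: L=1 ×6, L=3 ×54, L=5 ×50, L=7 ×10
  A^-6: L=2 ×9, L=4 ×26, L=6 ×10
  A^-8: L=3 ×5, L=5 ×5
  A^-10: L=4 ×1
Each group contributes A^e * Σ count * d^(L-1):
Powers of d = -A^2 - A^-2: d^2 = A^4 + 2 + A^-4; d^3 = -A^6 - 3*A^2 - 3*A^-2 - A^-6; d^4 = A^8 + 4*A^4 + 6 + 4*A^-4 + A^-8; d^5 = -A^10 - 5*A^6 - 10*A^2 - 10*A^-2 - 5*A^-6 - A^-10; d^6 = A^12 + 6*A^8 + 15*A^4 + 20 + 15*A^-4 + 6*A^-8 + A^-12; d^7 = -A^14 - 7*A^10 - 21*A^6 - 35*A^2 - 35*A^-2 - 21*A^-6 - 7*A^-10 - A^-14; d^8 = A^16 + 8*A^12 + 28*A^8 + 56*A^4 + 70 + 56*A^-4 + 28*A^-8 + 8*A^-12 + A^-16.
  A^10 * (d^5) = -A^20 - 5*A^16 - 10*A^12 - 10*A^8 - 5*A^4 - 1
  A^8 * (10*d^4) = 10*A^16 + 40*A^12 + 60*A^8 + 40*A^4 + 10
  A^6 * (35*d^3 + 10*d^5) = -10*A^16 - 85*A^12 - 205*A^8 - 205*A^4 - 85 - 10*A^-4
  A^4 * (60*d^2 + 50*d^4 + 10*d^6) = 10*A^16 + 110*A^12 + 410*A^8 + 620*A^4 + 410 + 110*A^-4 + 10*A^-8
  A^2 * (55*d + 100*d^3 + 50*d^5 + 5*d^7) = -5*A^16 - 85*A^12 - 455*A^8 - 1030*A^4 - 1030 - 455*A^-4 - 85*A^-8 - 5*A^-12
  A^0 * (25 + 101*d^2 + 100*d^4 + 25*d^6 + d^8) = A^16 + 33*A^12 + 278*A^8 + 932*A^4 + 1397 + 932*A^-4 + 278*A^-8 + 33*A^-12 + A^-16
  A^-2 * (55*d + 100*d^3 + 50*d^5 + 5*d^7) = -5*A^12 - 85*A^8 - 455*A^4 - 1030 - 1030*A^-4 - 455*A^-8 - 85*A^-12 - 5*A^-16
  A^-4 * (6 + 54*d^2 + 50*d^4 + 10*d^6) = 10*A^8 + 110*A^4 + 404 + 614*A^-4 + 404*A^-8 + 110*A^-12 + 10*A^-16
  A^-6 * (9*d + 26*d^3 + 10*d^5) = -10*A^4 - 76 - 187*A^-4 - 187*A^-8 - 76*A^-12 - 10*A^-16
  A^-8 * (5*d^2 + 5*d^4) = 5 + 25*A^-4 + 40*A^-8 + 25*A^-12 + 5*A^-16
  A^-10 * (d^3) = -A^-4 - 3*A^-8 - 3*A^-12 - A^-16
Summing the groups: <K> = -A^20 + A^16 - 2*A^12 + 3*A^8 - 3*A^4 + 4 - 2*A^-4 + 2*A^-8 - A^-12
Normalise by the writhe: (-A^3)^(-w) = (-A^3)^(4) = A^12, so f(A) = A^12 * <K> = -A^32 + A^28 - 2*A^24 + 3*A^20 - 3*A^16 + 4*A^12 - 2*A^8 + 2*A^4 - 1.
Substitute A = t^(-1/4), i.e. A^e → t^(-e/4): V(t) = -1 + 2*t^-1 - 2*t^-2 + 4*t^-3 - 3*t^-4 + 3*t^-5 - 2*t^-6 + t^-7 - t^-8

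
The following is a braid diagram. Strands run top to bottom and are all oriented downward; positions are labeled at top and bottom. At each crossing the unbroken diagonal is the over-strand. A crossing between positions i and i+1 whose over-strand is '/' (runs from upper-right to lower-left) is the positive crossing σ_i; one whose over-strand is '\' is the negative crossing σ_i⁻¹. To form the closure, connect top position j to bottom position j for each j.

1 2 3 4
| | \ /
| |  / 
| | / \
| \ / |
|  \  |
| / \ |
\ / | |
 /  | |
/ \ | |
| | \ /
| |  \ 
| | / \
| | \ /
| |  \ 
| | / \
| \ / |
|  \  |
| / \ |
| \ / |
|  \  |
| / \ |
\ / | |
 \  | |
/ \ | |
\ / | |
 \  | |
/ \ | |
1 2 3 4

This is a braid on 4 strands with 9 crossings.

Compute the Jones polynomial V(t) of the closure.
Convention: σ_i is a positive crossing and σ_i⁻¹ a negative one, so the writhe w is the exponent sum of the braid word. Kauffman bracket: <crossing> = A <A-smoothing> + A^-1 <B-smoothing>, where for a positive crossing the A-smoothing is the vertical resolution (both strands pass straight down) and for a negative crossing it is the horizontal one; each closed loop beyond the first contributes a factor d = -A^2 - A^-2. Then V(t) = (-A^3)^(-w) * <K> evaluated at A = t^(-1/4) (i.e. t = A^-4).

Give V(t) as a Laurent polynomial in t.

t^-1 - t^-2 + 2*t^-3 - 2*t^-4 + 2*t^-5 - t^-6 + t^-7 - t^-8

Derivation:
Reading the diagram top to bottom ('/'-over between positions i,i+1 = s_i, '\'-over = s_i^-1): braid word = s3 s2^-1 s1 s3^-1 s3^-1 s2^-1 s2^-1 s1^-1 s1^-1.
Braid: s3 s2^-1 s1 s3^-1 s3^-1 s2^-1 s2^-1 s1^-1 s1^-1 on 4 strands, 9 crossings.
Writhe w = (#positive) - (#negative) = 2 - 7 = -5.
Computing the Kauffman bracket via state sum. There are 2^9 = 512 states.
Smooth each crossing (0=||, 1=⌣⌢); contribution A^(Σ sign_k(1-2s_k)) * d^(L-1).
Tabulate the states by total A-exponent and number of loops L (A-exp: L × count):
  A^9: L=5 ×1
  A^7: L=4 ×9
  A^5: L=3 ×31, L=5 ×5
  A^3: L=2 ×48, L=4 ×35, L=6 ×1
  A^1: L=1 ×28, L=3 ×86, L=5 ×12
  A^-1: L=2 ×82, L=4 ×43, L=6 ×1
  A^-3: L=1 ×20, L=3 ×58, L=5 ×6
  A^-5: L=2 ×25, L=4 ×11
  A^-7: L=1 ×3, L=3 ×6
  A^-9: L=2 ×1
Each group contributes A^e * Σ count * d^(L-1):
Powers of d = -A^2 - A^-2: d^2 = A^4 + 2 + A^-4; d^3 = -A^6 - 3*A^2 - 3*A^-2 - A^-6; d^4 = A^8 + 4*A^4 + 6 + 4*A^-4 + A^-8; d^5 = -A^10 - 5*A^6 - 10*A^2 - 10*A^-2 - 5*A^-6 - A^-10.
  A^9 * (d^4) = A^17 + 4*A^13 + 6*A^9 + 4*A^5 + A
  A^7 * (9*d^3) = -9*A^13 - 27*A^9 - 27*A^5 - 9*A
  A^5 * (31*d^2 + 5*d^4) = 5*A^13 + 51*A^9 + 92*A^5 + 51*A + 5*A^-3
  A^3 * (48*d + 35*d^3 + d^5) = -A^13 - 40*A^9 - 163*A^5 - 163*A - 40*A^-3 - A^-7
  A^1 * (28 + 86*d^2 + 12*d^4) = 12*A^9 + 134*A^5 + 272*A + 134*A^-3 + 12*A^-7
  A^-1 * (82*d + 43*d^3 + d^5) = -A^9 - 48*A^5 - 221*A - 221*A^-3 - 48*A^-7 - A^-11
  A^-3 * (20 + 58*d^2 + 6*d^4) = 6*A^5 + 82*A + 172*A^-3 + 82*A^-7 + 6*A^-11
  A^-5 * (25*d + 11*d^3) = -11*A - 58*A^-3 - 58*A^-7 - 11*A^-11
  A^-7 * (3 + 6*d^2) = 6*A^-3 + 15*A^-7 + 6*A^-11
  A^-9 * (d) = -A^-7 - A^-11
Summing the groups: <K> = A^17 - A^13 + A^9 - 2*A^5 + 2*A - 2*A^-3 + A^-7 - A^-11
Normalise by the writhe: (-A^3)^(-w) = (-A^3)^(5) = -A^15, so f(A) = -A^15 * <K> = -A^32 + A^28 - A^24 + 2*A^20 - 2*A^16 + 2*A^12 - A^8 + A^4.
Substitute A = t^(-1/4), i.e. A^e → t^(-e/4): V(t) = t^-1 - t^-2 + 2*t^-3 - 2*t^-4 + 2*t^-5 - t^-6 + t^-7 - t^-8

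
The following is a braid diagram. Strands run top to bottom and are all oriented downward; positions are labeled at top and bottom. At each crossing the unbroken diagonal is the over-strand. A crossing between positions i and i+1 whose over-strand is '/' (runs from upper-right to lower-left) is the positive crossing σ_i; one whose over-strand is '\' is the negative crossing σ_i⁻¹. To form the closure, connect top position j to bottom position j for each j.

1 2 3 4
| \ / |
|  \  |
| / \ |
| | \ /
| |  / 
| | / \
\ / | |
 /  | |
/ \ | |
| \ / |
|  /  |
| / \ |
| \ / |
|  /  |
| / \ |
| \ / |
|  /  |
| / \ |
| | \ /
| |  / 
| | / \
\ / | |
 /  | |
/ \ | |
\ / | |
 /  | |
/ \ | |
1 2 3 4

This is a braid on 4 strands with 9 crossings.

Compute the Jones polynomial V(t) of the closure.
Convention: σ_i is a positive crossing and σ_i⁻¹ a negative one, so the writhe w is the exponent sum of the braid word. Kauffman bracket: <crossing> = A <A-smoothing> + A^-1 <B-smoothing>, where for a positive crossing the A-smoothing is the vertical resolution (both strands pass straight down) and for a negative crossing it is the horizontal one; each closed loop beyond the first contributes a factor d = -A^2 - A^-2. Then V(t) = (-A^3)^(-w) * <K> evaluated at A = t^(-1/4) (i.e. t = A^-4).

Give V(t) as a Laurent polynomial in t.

Reading the diagram top to bottom ('/'-over between positions i,i+1 = s_i, '\'-over = s_i^-1): braid word = s2^-1 s3 s1 s2 s2 s2 s3 s1 s1.
Braid: s2^-1 s3 s1 s2 s2 s2 s3 s1 s1 on 4 strands, 9 crossings.
Writhe w = (#positive) - (#negative) = 8 - 1 = 7.
State-sum expansion of <K>. There are 2^9 = 512 states.
Each crossing splits two ways (0=vertical, 1=horizontal). The state's weight is A^(#A-smoothings - #B-smoothings) * d^(loops - 1).
Tabulate the states by total A-exponent and number of loops L (A-exp: L × count):
  A^9: L=3 ×1
  A^7: L=2 ×5, L=4 ×4
  A^5: L=1 ×6, L=3 ×27, L=5 ×3
  A^3: L=2 ×57, L=4 ×26, L=6 ×1
  A^1: L=1 ×39, L=3 ×77, L=5 ×10
  A^-1: L=2 ×81, L=4 ×44, L=6 ×1
  A^-3: L=3 ×73, L=5 ×11
  A^-5: L=4 ×35, L=6 ×1
  A^-7: L=5 ×9
  A^-9: L=6 ×1
Each group contributes A^e * Σ count * d^(L-1):
Powers of d = -A^2 - A^-2: d^2 = A^4 + 2 + A^-4; d^3 = -A^6 - 3*A^2 - 3*A^-2 - A^-6; d^4 = A^8 + 4*A^4 + 6 + 4*A^-4 + A^-8; d^5 = -A^10 - 5*A^6 - 10*A^2 - 10*A^-2 - 5*A^-6 - A^-10.
  A^9 * (d^2) = A^13 + 2*A^9 + A^5
  A^7 * (5*d + 4*d^3) = -4*A^13 - 17*A^9 - 17*A^5 - 4*A
  A^5 * (6 + 27*d^2 + 3*d^4) = 3*A^13 + 39*A^9 + 78*A^5 + 39*A + 3*A^-3
  A^3 * (57*d + 26*d^3 + d^5) = -A^13 - 31*A^9 - 145*A^5 - 145*A - 31*A^-3 - A^-7
  A^1 * (39 + 77*d^2 + 10*d^4) = 10*A^9 + 117*A^5 + 253*A + 117*A^-3 + 10*A^-7
  A^-1 * (81*d + 44*d^3 + d^5) = -A^9 - 49*A^5 - 223*A - 223*A^-3 - 49*A^-7 - A^-11
  A^-3 * (73*d^2 + 11*d^4) = 11*A^5 + 117*A + 212*A^-3 + 117*A^-7 + 11*A^-11
  A^-5 * (35*d^3 + d^5) = -A^5 - 40*A - 115*A^-3 - 115*A^-7 - 40*A^-11 - A^-15
  A^-7 * (9*d^4) = 9*A + 36*A^-3 + 54*A^-7 + 36*A^-11 + 9*A^-15
  A^-9 * (d^5) = -A - 5*A^-3 - 10*A^-7 - 10*A^-11 - 5*A^-15 - A^-19
Summing the groups: <K> = -A^13 + 2*A^9 - 5*A^5 + 5*A - 6*A^-3 + 6*A^-7 - 4*A^-11 + 3*A^-15 - A^-19
Normalise by the writhe: (-A^3)^(-w) = (-A^3)^(-7) = -A^-21, so f(A) = -A^-21 * <K> = A^-8 - 2*A^-12 + 5*A^-16 - 5*A^-20 + 6*A^-24 - 6*A^-28 + 4*A^-32 - 3*A^-36 + A^-40.
Substitute A = t^(-1/4), i.e. A^e → t^(-e/4): V(t) = t^10 - 3*t^9 + 4*t^8 - 6*t^7 + 6*t^6 - 5*t^5 + 5*t^4 - 2*t^3 + t^2

Answer: t^10 - 3*t^9 + 4*t^8 - 6*t^7 + 6*t^6 - 5*t^5 + 5*t^4 - 2*t^3 + t^2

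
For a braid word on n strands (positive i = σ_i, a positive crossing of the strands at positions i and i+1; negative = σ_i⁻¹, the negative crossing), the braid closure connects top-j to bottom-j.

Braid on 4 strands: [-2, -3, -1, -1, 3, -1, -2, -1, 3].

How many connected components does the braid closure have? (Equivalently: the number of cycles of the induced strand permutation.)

1

Derivation:
Track the strand permutation on 4 strands, starting from identity.
  step 1: s2^-1 swaps positions 2,3 -> [1 3 2 4]
  step 2: s3^-1 swaps positions 3,4 -> [1 3 4 2]
  step 3: s1^-1 swaps positions 1,2 -> [3 1 4 2]
  step 4: s1^-1 swaps positions 1,2 -> [1 3 4 2]
  step 5: s3 swaps positions 3,4 -> [1 3 2 4]
  step 6: s1^-1 swaps positions 1,2 -> [3 1 2 4]
  step 7: s2^-1 swaps positions 2,3 -> [3 2 1 4]
  step 8: s1^-1 swaps positions 1,2 -> [2 3 1 4]
  step 9: s3 swaps positions 3,4 -> [2 3 4 1]
Final permutation (position -> original strand): [2 3 4 1]
Closure components = cycle count of this permutation = 1.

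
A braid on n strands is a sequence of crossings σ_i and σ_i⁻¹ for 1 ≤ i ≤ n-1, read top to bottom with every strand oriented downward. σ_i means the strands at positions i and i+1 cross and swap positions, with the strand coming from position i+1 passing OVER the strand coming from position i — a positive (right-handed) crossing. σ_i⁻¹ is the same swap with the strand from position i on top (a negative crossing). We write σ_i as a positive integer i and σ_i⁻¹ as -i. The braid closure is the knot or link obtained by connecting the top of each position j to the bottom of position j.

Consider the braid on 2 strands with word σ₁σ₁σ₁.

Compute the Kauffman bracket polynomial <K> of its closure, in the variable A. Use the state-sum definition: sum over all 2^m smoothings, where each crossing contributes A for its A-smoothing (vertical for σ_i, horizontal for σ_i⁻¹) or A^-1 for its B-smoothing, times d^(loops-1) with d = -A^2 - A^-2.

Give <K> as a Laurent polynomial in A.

Braid: s1 s1 s1 on 2 strands, 3 crossings.
Writhe w = (#positive) - (#negative) = 3 - 0 = 3.
State-sum expansion of <K>. There are 2^3 = 8 states.
Smooth each crossing (0=||, 1=⌣⌢); contribution A^(Σ sign_k(1-2s_k)) * d^(L-1).
  state 000: A-exp=+3, loops=2, term = A^3 * d^1
  state 001: A-exp=+1, loops=1, term = A^1 * d^0
  state 010: A-exp=+1, loops=1, term = A^1 * d^0
  state 011: A-exp=-1, loops=2, term = A^-1 * d^1
  state 100: A-exp=+1, loops=1, term = A^1 * d^0
  state 101: A-exp=-1, loops=2, term = A^-1 * d^1
  state 110: A-exp=-1, loops=2, term = A^-1 * d^1
  state 111: A-exp=-3, loops=3, term = A^-3 * d^2
Collect the terms by A-exponent (count of states per loop number):
Powers of d = -A^2 - A^-2: d^2 = A^4 + 2 + A^-4.
  A^3 * (d) = -A^5 - A
  A^1 * (3) = 3*A
  A^-1 * (3*d) = -3*A - 3*A^-3
  A^-3 * (d^2) = A + 2*A^-3 + A^-7
Summing the groups: <K> = -A^5 - A^-3 + A^-7

Answer: -A^5 - A^-3 + A^-7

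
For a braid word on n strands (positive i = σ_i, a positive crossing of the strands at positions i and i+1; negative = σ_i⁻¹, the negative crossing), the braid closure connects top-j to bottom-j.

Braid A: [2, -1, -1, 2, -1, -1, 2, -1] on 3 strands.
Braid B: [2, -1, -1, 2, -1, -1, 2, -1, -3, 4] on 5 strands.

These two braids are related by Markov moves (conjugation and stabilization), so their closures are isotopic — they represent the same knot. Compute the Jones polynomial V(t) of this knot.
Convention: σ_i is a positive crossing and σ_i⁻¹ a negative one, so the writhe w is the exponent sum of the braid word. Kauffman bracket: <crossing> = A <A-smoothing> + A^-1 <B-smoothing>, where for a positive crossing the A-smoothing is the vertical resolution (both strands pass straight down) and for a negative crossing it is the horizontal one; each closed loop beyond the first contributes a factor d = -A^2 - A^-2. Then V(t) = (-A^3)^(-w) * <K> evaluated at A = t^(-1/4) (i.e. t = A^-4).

Markov-equivalent braids have isotopic closures, hence identical knot invariants. Strip the Markov moves from each word to reach a common short braid β, then compute V(t) once on β.
Braid A: s2 s1^-1 s1^-1 s2 s1^-1 s1^-1 s2 s1^-1 on 3 strands has no conjugating prefix/suffix or stabilization to strip; take β = s2 s1^-1 s1^-1 s2 s1^-1 s1^-1 s2 s1^-1.
Braid B: s2 s1^-1 s1^-1 s2 s1^-1 s1^-1 s2 s1^-1 s3^-1 s4 on 5 strands reduces by inverse Markov moves (closure unchanged at each step):
  Destabilize: the word has the form β·s4 where s4 occurs only as the final letter (β ∈ B_4); drop it and the last strand → 4 strands.
  Destabilize: the word has the form β·s3^-1 where s3^-1 occurs only as the final letter (β ∈ B_3); drop it and the last strand → 3 strands.
Reduced to β = s2 s1^-1 s1^-1 s2 s1^-1 s1^-1 s2 s1^-1 on 3 strands, 8 crossings.
Both give the same β = s2 s1^-1 s1^-1 s2 s1^-1 s1^-1 s2 s1^-1 on 3 strands, so one state sum suffices:
Braid: s2 s1^-1 s1^-1 s2 s1^-1 s1^-1 s2 s1^-1 on 3 strands, 8 crossings.
Writhe w = (#positive) - (#negative) = 3 - 5 = -2.
Computing the Kauffman bracket via state sum. There are 2^8 = 256 states.
For each crossing: s=0 is the vertical smoothing, s=1 horizontal. Crossing k contributes A^(sign_k * (1 - 2*s_k)); loop factor d = -A^2 - A^-2.
Tabulate the states by total A-exponent and number of loops L (A-exp: L × count):
  A^8: L=6 ×1
  A^6: L=5 ×8
  A^4: L=4 ×28
  A^2: L=3 ×55, L=5 ×1
  A^0: L=2 ×63, L=4 ×7
  A^-2: L=1 ×35, L=3 ×21
  A^-4: L=2 ×26, L=4 ×2
  A^-6: L=3 ×8
  A^-8: L=4 ×1
Each group contributes A^e * Σ count * d^(L-1):
Powers of d = -A^2 - A^-2: d^2 = A^4 + 2 + A^-4; d^3 = -A^6 - 3*A^2 - 3*A^-2 - A^-6; d^4 = A^8 + 4*A^4 + 6 + 4*A^-4 + A^-8; d^5 = -A^10 - 5*A^6 - 10*A^2 - 10*A^-2 - 5*A^-6 - A^-10.
  A^8 * (d^5) = -A^18 - 5*A^14 - 10*A^10 - 10*A^6 - 5*A^2 - A^-2
  A^6 * (8*d^4) = 8*A^14 + 32*A^10 + 48*A^6 + 32*A^2 + 8*A^-2
  A^4 * (28*d^3) = -28*A^10 - 84*A^6 - 84*A^2 - 28*A^-2
  A^2 * (55*d^2 + d^4) = A^10 + 59*A^6 + 116*A^2 + 59*A^-2 + A^-6
  A^0 * (63*d + 7*d^3) = -7*A^6 - 84*A^2 - 84*A^-2 - 7*A^-6
  A^-2 * (35 + 21*d^2) = 21*A^2 + 77*A^-2 + 21*A^-6
  A^-4 * (26*d + 2*d^3) = -2*A^2 - 32*A^-2 - 32*A^-6 - 2*A^-10
  A^-6 * (8*d^2) = 8*A^-2 + 16*A^-6 + 8*A^-10
  A^-8 * (d^3) = -A^-2 - 3*A^-6 - 3*A^-10 - A^-14
Summing the groups: <K> = -A^18 + 3*A^14 - 5*A^10 + 6*A^6 - 6*A^2 + 6*A^-2 - 4*A^-6 + 3*A^-10 - A^-14
Normalise by the writhe: (-A^3)^(-w) = (-A^3)^(2) = A^6, so f(A) = A^6 * <K> = -A^24 + 3*A^20 - 5*A^16 + 6*A^12 - 6*A^8 + 6*A^4 - 4 + 3*A^-4 - A^-8.
Substitute A = t^(-1/4), i.e. A^e → t^(-e/4): V(t) = -t^2 + 3*t - 4 + 6*t^-1 - 6*t^-2 + 6*t^-3 - 5*t^-4 + 3*t^-5 - t^-6

Answer: -t^2 + 3*t - 4 + 6*t^-1 - 6*t^-2 + 6*t^-3 - 5*t^-4 + 3*t^-5 - t^-6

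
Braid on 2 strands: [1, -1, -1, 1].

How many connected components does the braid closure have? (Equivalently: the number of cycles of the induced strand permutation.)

Track the strand permutation on 2 strands, starting from identity.
  step 1: s1 swaps positions 1,2 -> [2 1]
  step 2: s1^-1 swaps positions 1,2 -> [1 2]
  step 3: s1^-1 swaps positions 1,2 -> [2 1]
  step 4: s1 swaps positions 1,2 -> [1 2]
Final permutation (position -> original strand): [1 2]
Closure components = cycle count of this permutation = 2.

Answer: 2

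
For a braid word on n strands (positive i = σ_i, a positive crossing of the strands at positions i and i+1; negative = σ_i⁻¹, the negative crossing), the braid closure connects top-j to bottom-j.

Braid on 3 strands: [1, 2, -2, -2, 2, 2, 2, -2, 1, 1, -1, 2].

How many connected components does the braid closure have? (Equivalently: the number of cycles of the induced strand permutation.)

Track the strand permutation on 3 strands, starting from identity.
  step 1: s1 swaps positions 1,2 -> [2 1 3]
  step 2: s2 swaps positions 2,3 -> [2 3 1]
  step 3: s2^-1 swaps positions 2,3 -> [2 1 3]
  step 4: s2^-1 swaps positions 2,3 -> [2 3 1]
  step 5: s2 swaps positions 2,3 -> [2 1 3]
  step 6: s2 swaps positions 2,3 -> [2 3 1]
  step 7: s2 swaps positions 2,3 -> [2 1 3]
  step 8: s2^-1 swaps positions 2,3 -> [2 3 1]
  step 9: s1 swaps positions 1,2 -> [3 2 1]
  step 10: s1 swaps positions 1,2 -> [2 3 1]
  step 11: s1^-1 swaps positions 1,2 -> [3 2 1]
  step 12: s2 swaps positions 2,3 -> [3 1 2]
Final permutation (position -> original strand): [3 1 2]
Closure components = cycle count of this permutation = 1.

Answer: 1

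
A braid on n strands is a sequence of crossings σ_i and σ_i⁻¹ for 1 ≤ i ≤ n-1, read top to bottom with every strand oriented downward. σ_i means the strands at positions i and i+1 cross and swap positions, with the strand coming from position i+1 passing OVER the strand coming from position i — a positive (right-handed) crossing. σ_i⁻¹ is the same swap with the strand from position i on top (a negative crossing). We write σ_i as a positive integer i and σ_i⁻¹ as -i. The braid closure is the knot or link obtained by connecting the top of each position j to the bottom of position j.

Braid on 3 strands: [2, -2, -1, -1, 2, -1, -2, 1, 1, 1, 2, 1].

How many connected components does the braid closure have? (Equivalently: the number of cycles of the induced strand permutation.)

3

Derivation:
Track the strand permutation on 3 strands, starting from identity.
  step 1: s2 swaps positions 2,3 -> [1 3 2]
  step 2: s2^-1 swaps positions 2,3 -> [1 2 3]
  step 3: s1^-1 swaps positions 1,2 -> [2 1 3]
  step 4: s1^-1 swaps positions 1,2 -> [1 2 3]
  step 5: s2 swaps positions 2,3 -> [1 3 2]
  step 6: s1^-1 swaps positions 1,2 -> [3 1 2]
  step 7: s2^-1 swaps positions 2,3 -> [3 2 1]
  step 8: s1 swaps positions 1,2 -> [2 3 1]
  step 9: s1 swaps positions 1,2 -> [3 2 1]
  step 10: s1 swaps positions 1,2 -> [2 3 1]
  step 11: s2 swaps positions 2,3 -> [2 1 3]
  step 12: s1 swaps positions 1,2 -> [1 2 3]
Final permutation (position -> original strand): [1 2 3]
Closure components = cycle count of this permutation = 3.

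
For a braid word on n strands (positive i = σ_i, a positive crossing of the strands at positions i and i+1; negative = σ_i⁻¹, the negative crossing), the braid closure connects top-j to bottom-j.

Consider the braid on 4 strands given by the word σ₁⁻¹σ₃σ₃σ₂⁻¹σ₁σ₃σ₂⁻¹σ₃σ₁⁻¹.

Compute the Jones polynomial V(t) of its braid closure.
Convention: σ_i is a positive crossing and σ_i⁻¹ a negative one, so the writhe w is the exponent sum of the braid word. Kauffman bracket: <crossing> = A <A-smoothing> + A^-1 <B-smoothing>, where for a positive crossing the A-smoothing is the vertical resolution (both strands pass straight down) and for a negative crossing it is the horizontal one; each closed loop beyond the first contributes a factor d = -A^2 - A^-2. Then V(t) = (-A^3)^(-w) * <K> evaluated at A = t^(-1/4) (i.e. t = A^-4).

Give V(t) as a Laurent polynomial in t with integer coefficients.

Braid: s1^-1 s3 s3 s2^-1 s1 s3 s2^-1 s3 s1^-1 on 4 strands, 9 crossings.
Writhe w = (#positive) - (#negative) = 5 - 4 = 1.
Computing the Kauffman bracket via state sum. There are 2^9 = 512 states.
Each crossing splits two ways (0=vertical, 1=horizontal). The state's weight is A^(#A-smoothings - #B-smoothings) * d^(loops - 1).
Tabulate the states by total A-exponent and number of loops L (A-exp: L × count):
  A^9: L=4 ×1
  A^7: L=3 ×9
  A^5: L=2 ×29, L=4 ×7
  A^3: L=1 ×30, L=3 ×52, L=5 ×2
  A^1: L=2 ×83, L=4 ×43
  A^-1: L=1 ×11, L=3 ×93, L=5 ×22
  A^-3: L=2 ×19, L=4 ×58, L=6 ×7
  A^-5: L=3 ×15, L=5 ×20, L=7 ×1
  A^-7: L=4 ×6, L=6 ×3
  A^-9: L=5 ×1
Each group contributes A^e * Σ count * d^(L-1):
Powers of d = -A^2 - A^-2: d^2 = A^4 + 2 + A^-4; d^3 = -A^6 - 3*A^2 - 3*A^-2 - A^-6; d^4 = A^8 + 4*A^4 + 6 + 4*A^-4 + A^-8; d^5 = -A^10 - 5*A^6 - 10*A^2 - 10*A^-2 - 5*A^-6 - A^-10; d^6 = A^12 + 6*A^8 + 15*A^4 + 20 + 15*A^-4 + 6*A^-8 + A^-12.
  A^9 * (d^3) = -A^15 - 3*A^11 - 3*A^7 - A^3
  A^7 * (9*d^2) = 9*A^11 + 18*A^7 + 9*A^3
  A^5 * (29*d + 7*d^3) = -7*A^11 - 50*A^7 - 50*A^3 - 7*A^-1
  A^3 * (30 + 52*d^2 + 2*d^4) = 2*A^11 + 60*A^7 + 146*A^3 + 60*A^-1 + 2*A^-5
  A^1 * (83*d + 43*d^3) = -43*A^7 - 212*A^3 - 212*A^-1 - 43*A^-5
  A^-1 * (11 + 93*d^2 + 22*d^4) = 22*A^7 + 181*A^3 + 329*A^-1 + 181*A^-5 + 22*A^-9
  A^-3 * (19*d + 58*d^3 + 7*d^5) = -7*A^7 - 93*A^3 - 263*A^-1 - 263*A^-5 - 93*A^-9 - 7*A^-13
  A^-5 * (15*d^2 + 20*d^4 + d^6) = A^7 + 26*A^3 + 110*A^-1 + 170*A^-5 + 110*A^-9 + 26*A^-13 + A^-17
  A^-7 * (6*d^3 + 3*d^5) = -3*A^3 - 21*A^-1 - 48*A^-5 - 48*A^-9 - 21*A^-13 - 3*A^-17
  A^-9 * (d^4) = A^-1 + 4*A^-5 + 6*A^-9 + 4*A^-13 + A^-17
Summing the groups: <K> = -A^15 + A^11 - 2*A^7 + 3*A^3 - 3*A^-1 + 3*A^-5 - 3*A^-9 + 2*A^-13 - A^-17
Normalise by the writhe: (-A^3)^(-w) = (-A^3)^(-1) = -A^-3, so f(A) = -A^-3 * <K> = A^12 - A^8 + 2*A^4 - 3 + 3*A^-4 - 3*A^-8 + 3*A^-12 - 2*A^-16 + A^-20.
Substitute A = t^(-1/4), i.e. A^e → t^(-e/4): V(t) = t^5 - 2*t^4 + 3*t^3 - 3*t^2 + 3*t - 3 + 2*t^-1 - t^-2 + t^-3

Answer: t^5 - 2*t^4 + 3*t^3 - 3*t^2 + 3*t - 3 + 2*t^-1 - t^-2 + t^-3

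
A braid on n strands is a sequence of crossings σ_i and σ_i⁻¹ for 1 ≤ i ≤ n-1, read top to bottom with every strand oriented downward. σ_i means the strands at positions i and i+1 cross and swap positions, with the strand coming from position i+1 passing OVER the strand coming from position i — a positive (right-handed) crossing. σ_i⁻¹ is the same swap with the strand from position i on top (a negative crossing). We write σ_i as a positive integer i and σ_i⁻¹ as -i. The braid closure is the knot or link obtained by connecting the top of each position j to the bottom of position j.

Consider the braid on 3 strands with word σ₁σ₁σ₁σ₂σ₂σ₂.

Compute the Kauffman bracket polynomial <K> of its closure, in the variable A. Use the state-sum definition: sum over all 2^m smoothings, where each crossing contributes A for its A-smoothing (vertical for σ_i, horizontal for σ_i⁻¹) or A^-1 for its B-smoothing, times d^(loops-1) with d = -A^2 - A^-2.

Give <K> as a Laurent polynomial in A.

Braid: s1 s1 s1 s2 s2 s2 on 3 strands, 6 crossings.
Writhe w = (#positive) - (#negative) = 6 - 0 = 6.
Enumerate smoothing states for the bracket polynomial. There are 2^6 = 64 states.
Smooth each crossing (0=||, 1=⌣⌢); contribution A^(Σ sign_k(1-2s_k)) * d^(L-1).
Tabulate the states by total A-exponent and number of loops L (A-exp: L × count):
  A^6: L=3 ×1
  A^4: L=2 ×6
  A^2: L=1 ×9, L=3 ×6
  A^0: L=2 ×18, L=4 ×2
  A^-2: L=3 ×15
  A^-4: L=4 ×6
  A^-6: L=5 ×1
Each group contributes A^e * Σ count * d^(L-1):
Powers of d = -A^2 - A^-2: d^2 = A^4 + 2 + A^-4; d^3 = -A^6 - 3*A^2 - 3*A^-2 - A^-6; d^4 = A^8 + 4*A^4 + 6 + 4*A^-4 + A^-8.
  A^6 * (d^2) = A^10 + 2*A^6 + A^2
  A^4 * (6*d) = -6*A^6 - 6*A^2
  A^2 * (9 + 6*d^2) = 6*A^6 + 21*A^2 + 6*A^-2
  A^0 * (18*d + 2*d^3) = -2*A^6 - 24*A^2 - 24*A^-2 - 2*A^-6
  A^-2 * (15*d^2) = 15*A^2 + 30*A^-2 + 15*A^-6
  A^-4 * (6*d^3) = -6*A^2 - 18*A^-2 - 18*A^-6 - 6*A^-10
  A^-6 * (d^4) = A^2 + 4*A^-2 + 6*A^-6 + 4*A^-10 + A^-14
Summing the groups: <K> = A^10 + 2*A^2 - 2*A^-2 + A^-6 - 2*A^-10 + A^-14

Answer: A^10 + 2*A^2 - 2*A^-2 + A^-6 - 2*A^-10 + A^-14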